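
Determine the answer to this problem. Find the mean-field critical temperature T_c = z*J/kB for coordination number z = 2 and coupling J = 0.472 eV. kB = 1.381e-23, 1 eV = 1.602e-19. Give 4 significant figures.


Step 1: z*J = 2*0.472 = 0.944 eV
Step 2: Convert to Joules: 0.944*1.602e-19 = 1.512e-19 J
Step 3: T_c = 1.512e-19 / 1.381e-23 = 1.095e+04 K

1.095e+04


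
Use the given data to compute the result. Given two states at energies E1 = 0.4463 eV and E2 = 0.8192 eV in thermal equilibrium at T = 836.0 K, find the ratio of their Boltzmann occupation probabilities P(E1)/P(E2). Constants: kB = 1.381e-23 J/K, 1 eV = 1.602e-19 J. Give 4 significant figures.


Step 1: Compute energy difference dE = E1 - E2 = 0.4463 - 0.8192 = -0.3729 eV
Step 2: Convert to Joules: dE_J = -0.3729 * 1.602e-19 = -5.974e-20 J
Step 3: Compute exponent = -dE_J / (kB * T) = -(-5.974e-20) / (1.381e-23 * 836.0) = 5.174
Step 4: P(E1)/P(E2) = exp(5.174) = 176.7

176.7


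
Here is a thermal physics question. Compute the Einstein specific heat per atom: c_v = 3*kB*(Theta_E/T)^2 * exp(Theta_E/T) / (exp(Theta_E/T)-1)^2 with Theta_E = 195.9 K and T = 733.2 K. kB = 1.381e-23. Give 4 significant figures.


Step 1: x = Theta_E/T = 195.9/733.2 = 0.2672
Step 2: x^2 = 0.07139
Step 3: exp(x) = 1.306
Step 4: c_v = 3*1.381e-23*0.07139*1.306/(1.306-1)^2 = 4.118e-23

4.118e-23


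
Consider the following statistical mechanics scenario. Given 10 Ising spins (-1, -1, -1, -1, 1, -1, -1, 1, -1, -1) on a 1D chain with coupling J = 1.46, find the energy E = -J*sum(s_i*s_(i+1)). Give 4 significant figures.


Step 1: Nearest-neighbor products: 1, 1, 1, -1, -1, 1, -1, -1, 1
Step 2: Sum of products = 1
Step 3: E = -1.46 * 1 = -1.46

-1.46


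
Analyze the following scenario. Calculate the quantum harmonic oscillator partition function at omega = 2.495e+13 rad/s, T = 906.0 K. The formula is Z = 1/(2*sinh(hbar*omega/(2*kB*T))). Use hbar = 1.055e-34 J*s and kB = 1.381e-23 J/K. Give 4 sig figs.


Step 1: Compute x = hbar*omega/(kB*T) = 1.055e-34*2.495e+13/(1.381e-23*906.0) = 0.2104
Step 2: x/2 = 0.1052
Step 3: sinh(x/2) = 0.1054
Step 4: Z = 1/(2*0.1054) = 4.745

4.745


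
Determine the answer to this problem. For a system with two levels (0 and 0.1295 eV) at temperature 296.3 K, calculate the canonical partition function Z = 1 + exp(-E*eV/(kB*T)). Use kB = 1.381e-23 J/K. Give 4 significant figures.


Step 1: Compute beta*E = E*eV/(kB*T) = 0.1295*1.602e-19/(1.381e-23*296.3) = 5.07
Step 2: exp(-beta*E) = exp(-5.07) = 0.006282
Step 3: Z = 1 + 0.006282 = 1.006

1.006


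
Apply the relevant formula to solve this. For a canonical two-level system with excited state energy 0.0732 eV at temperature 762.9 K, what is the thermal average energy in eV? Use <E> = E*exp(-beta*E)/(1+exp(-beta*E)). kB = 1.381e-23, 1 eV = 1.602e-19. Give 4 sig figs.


Step 1: beta*E = 0.0732*1.602e-19/(1.381e-23*762.9) = 1.113
Step 2: exp(-beta*E) = 0.3286
Step 3: <E> = 0.0732*0.3286/(1+0.3286) = 0.0181 eV

0.0181


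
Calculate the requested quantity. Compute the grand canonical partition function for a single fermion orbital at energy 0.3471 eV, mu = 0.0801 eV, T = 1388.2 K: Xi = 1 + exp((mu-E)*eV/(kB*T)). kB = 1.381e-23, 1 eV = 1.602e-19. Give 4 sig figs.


Step 1: (mu - E) = 0.0801 - 0.3471 = -0.267 eV
Step 2: x = (mu-E)*eV/(kB*T) = -0.267*1.602e-19/(1.381e-23*1388.2) = -2.231
Step 3: exp(x) = 0.1074
Step 4: Xi = 1 + 0.1074 = 1.107

1.107


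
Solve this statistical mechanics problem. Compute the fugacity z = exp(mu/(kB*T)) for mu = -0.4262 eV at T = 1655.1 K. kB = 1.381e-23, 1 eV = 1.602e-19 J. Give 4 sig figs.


Step 1: Convert mu to Joules: -0.4262*1.602e-19 = -6.828e-20 J
Step 2: kB*T = 1.381e-23*1655.1 = 2.286e-20 J
Step 3: mu/(kB*T) = -2.987
Step 4: z = exp(-2.987) = 0.05043

0.05043


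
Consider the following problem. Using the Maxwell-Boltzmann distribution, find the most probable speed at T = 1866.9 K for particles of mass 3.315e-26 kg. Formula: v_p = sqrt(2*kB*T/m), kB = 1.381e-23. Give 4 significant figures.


Step 1: Numerator = 2*kB*T = 2*1.381e-23*1866.9 = 5.156e-20
Step 2: Ratio = 5.156e-20 / 3.315e-26 = 1.555e+06
Step 3: v_p = sqrt(1.555e+06) = 1247 m/s

1247


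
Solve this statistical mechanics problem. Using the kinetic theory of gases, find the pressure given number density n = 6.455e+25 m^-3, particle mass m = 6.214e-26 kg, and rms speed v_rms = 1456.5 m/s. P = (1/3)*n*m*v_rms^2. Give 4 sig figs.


Step 1: v_rms^2 = 1456.5^2 = 2.121e+06
Step 2: n*m = 6.455e+25*6.214e-26 = 4.011
Step 3: P = (1/3)*4.011*2.121e+06 = 2.836e+06 Pa

2.836e+06


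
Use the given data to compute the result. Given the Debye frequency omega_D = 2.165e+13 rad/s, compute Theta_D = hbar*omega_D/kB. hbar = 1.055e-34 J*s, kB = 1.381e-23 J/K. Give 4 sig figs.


Step 1: hbar*omega_D = 1.055e-34 * 2.165e+13 = 2.284e-21 J
Step 2: Theta_D = 2.284e-21 / 1.381e-23
Step 3: Theta_D = 165.4 K

165.4


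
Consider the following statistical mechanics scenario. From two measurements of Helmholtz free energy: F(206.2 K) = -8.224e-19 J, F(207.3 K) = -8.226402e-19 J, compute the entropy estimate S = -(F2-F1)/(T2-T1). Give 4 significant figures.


Step 1: dF = F2 - F1 = -8.226402e-19 - (-8.224e-19) = -2.402e-22 J
Step 2: dT = T2 - T1 = 207.3 - 206.2 = 1.1 K
Step 3: S = -dF/dT = -(-2.402e-22)/1.1 = 2.184e-22 J/K

2.184e-22


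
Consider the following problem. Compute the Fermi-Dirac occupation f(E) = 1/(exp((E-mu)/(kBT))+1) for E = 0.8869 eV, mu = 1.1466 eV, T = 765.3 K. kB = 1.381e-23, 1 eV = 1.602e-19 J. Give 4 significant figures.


Step 1: (E - mu) = 0.8869 - 1.1466 = -0.2597 eV
Step 2: Convert: (E-mu)*eV = -4.16e-20 J
Step 3: x = (E-mu)*eV/(kB*T) = -3.936
Step 4: f = 1/(exp(-3.936)+1) = 0.9809

0.9809


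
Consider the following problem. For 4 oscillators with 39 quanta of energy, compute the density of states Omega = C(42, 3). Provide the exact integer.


Step 1: Use binomial coefficient C(42, 3)
Step 2: Numerator = 42! / 39!
Step 3: Denominator = 3!
Step 4: Omega = 11480

11480


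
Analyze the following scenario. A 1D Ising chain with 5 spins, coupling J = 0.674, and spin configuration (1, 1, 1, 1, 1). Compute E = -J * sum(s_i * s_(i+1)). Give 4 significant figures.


Step 1: Nearest-neighbor products: 1, 1, 1, 1
Step 2: Sum of products = 4
Step 3: E = -0.674 * 4 = -2.696

-2.696


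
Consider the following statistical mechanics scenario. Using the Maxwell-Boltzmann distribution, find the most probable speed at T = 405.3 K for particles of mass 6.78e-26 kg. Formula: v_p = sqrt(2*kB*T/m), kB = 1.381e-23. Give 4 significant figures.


Step 1: Numerator = 2*kB*T = 2*1.381e-23*405.3 = 1.119e-20
Step 2: Ratio = 1.119e-20 / 6.78e-26 = 1.651e+05
Step 3: v_p = sqrt(1.651e+05) = 406.3 m/s

406.3


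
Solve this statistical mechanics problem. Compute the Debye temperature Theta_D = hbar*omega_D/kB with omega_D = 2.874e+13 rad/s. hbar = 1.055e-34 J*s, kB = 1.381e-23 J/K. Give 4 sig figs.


Step 1: hbar*omega_D = 1.055e-34 * 2.874e+13 = 3.032e-21 J
Step 2: Theta_D = 3.032e-21 / 1.381e-23
Step 3: Theta_D = 219.6 K

219.6


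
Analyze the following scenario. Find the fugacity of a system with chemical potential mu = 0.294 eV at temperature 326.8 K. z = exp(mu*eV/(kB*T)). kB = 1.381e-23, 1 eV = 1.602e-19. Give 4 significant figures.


Step 1: Convert mu to Joules: 0.294*1.602e-19 = 4.71e-20 J
Step 2: kB*T = 1.381e-23*326.8 = 4.513e-21 J
Step 3: mu/(kB*T) = 10.44
Step 4: z = exp(10.44) = 3.406e+04

3.406e+04


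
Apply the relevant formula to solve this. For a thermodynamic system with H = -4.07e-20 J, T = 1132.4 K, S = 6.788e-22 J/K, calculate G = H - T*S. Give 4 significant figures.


Step 1: T*S = 1132.4 * 6.788e-22 = 7.687e-19 J
Step 2: G = H - T*S = -4.07e-20 - 7.687e-19
Step 3: G = -8.094e-19 J

-8.094e-19


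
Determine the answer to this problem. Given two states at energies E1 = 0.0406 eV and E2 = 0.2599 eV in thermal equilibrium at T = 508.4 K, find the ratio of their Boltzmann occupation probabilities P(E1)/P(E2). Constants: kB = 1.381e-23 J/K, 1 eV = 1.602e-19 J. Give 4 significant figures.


Step 1: Compute energy difference dE = E1 - E2 = 0.0406 - 0.2599 = -0.2193 eV
Step 2: Convert to Joules: dE_J = -0.2193 * 1.602e-19 = -3.513e-20 J
Step 3: Compute exponent = -dE_J / (kB * T) = -(-3.513e-20) / (1.381e-23 * 508.4) = 5.004
Step 4: P(E1)/P(E2) = exp(5.004) = 149

149


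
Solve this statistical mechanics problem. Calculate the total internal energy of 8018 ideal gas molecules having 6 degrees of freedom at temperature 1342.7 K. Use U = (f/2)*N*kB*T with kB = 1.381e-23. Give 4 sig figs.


Step 1: f/2 = 6/2 = 3.0
Step 2: N*kB*T = 8018*1.381e-23*1342.7 = 1.487e-16
Step 3: U = 3.0 * 1.487e-16 = 4.46e-16 J

4.46e-16


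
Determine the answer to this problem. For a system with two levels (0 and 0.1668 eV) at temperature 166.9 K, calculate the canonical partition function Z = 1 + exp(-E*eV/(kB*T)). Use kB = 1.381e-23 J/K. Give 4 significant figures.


Step 1: Compute beta*E = E*eV/(kB*T) = 0.1668*1.602e-19/(1.381e-23*166.9) = 11.59
Step 2: exp(-beta*E) = exp(-11.59) = 9.227e-06
Step 3: Z = 1 + 9.227e-06 = 1

1


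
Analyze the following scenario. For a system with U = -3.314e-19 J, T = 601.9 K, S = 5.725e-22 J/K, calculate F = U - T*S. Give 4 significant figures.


Step 1: T*S = 601.9 * 5.725e-22 = 3.446e-19 J
Step 2: F = U - T*S = -3.314e-19 - 3.446e-19
Step 3: F = -6.76e-19 J

-6.76e-19


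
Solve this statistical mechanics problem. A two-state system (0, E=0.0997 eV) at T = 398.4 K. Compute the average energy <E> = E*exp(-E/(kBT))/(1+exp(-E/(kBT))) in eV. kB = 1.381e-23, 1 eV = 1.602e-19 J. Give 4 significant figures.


Step 1: beta*E = 0.0997*1.602e-19/(1.381e-23*398.4) = 2.903
Step 2: exp(-beta*E) = 0.05486
Step 3: <E> = 0.0997*0.05486/(1+0.05486) = 0.005185 eV

0.005185


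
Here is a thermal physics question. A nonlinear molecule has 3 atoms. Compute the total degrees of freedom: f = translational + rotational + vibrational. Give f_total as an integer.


Step 1: Translational DOF = 3
Step 2: Rotational DOF (nonlinear) = 3
Step 3: Vibrational DOF = 3*3 - 6 = 3
Step 4: Total = 3 + 3 + 3 = 9

9


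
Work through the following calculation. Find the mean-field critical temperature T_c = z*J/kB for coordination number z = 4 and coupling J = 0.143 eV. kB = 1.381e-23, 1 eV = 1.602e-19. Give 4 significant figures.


Step 1: z*J = 4*0.143 = 0.572 eV
Step 2: Convert to Joules: 0.572*1.602e-19 = 9.163e-20 J
Step 3: T_c = 9.163e-20 / 1.381e-23 = 6635 K

6635


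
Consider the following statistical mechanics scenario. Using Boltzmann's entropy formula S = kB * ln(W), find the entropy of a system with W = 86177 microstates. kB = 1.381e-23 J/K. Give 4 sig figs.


Step 1: ln(W) = ln(86177) = 11.36
Step 2: S = kB * ln(W) = 1.381e-23 * 11.36
Step 3: S = 1.569e-22 J/K

1.569e-22


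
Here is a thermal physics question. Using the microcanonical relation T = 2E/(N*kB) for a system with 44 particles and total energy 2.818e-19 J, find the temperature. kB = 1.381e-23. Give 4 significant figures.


Step 1: Numerator = 2*E = 2*2.818e-19 = 5.636e-19 J
Step 2: Denominator = N*kB = 44*1.381e-23 = 6.076e-22
Step 3: T = 5.636e-19 / 6.076e-22 = 927.5 K

927.5


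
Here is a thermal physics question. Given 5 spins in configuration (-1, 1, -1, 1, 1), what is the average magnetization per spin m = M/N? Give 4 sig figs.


Step 1: Count up spins (+1): 3, down spins (-1): 2
Step 2: Total magnetization M = 3 - 2 = 1
Step 3: m = M/N = 1/5 = 0.2

0.2


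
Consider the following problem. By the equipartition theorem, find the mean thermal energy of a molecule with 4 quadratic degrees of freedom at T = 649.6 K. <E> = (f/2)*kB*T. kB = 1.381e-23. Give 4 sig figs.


Step 1: f/2 = 4/2 = 2
Step 2: kB*T = 1.381e-23 * 649.6 = 8.971e-21
Step 3: <E> = 2 * 8.971e-21 = 1.794e-20 J

1.794e-20


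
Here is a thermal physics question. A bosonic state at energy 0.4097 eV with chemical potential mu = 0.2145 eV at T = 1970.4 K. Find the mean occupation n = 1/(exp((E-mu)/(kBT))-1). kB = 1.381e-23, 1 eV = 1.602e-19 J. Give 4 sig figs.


Step 1: (E - mu) = 0.1952 eV
Step 2: x = (E-mu)*eV/(kB*T) = 0.1952*1.602e-19/(1.381e-23*1970.4) = 1.149
Step 3: exp(x) = 3.156
Step 4: n = 1/(exp(x)-1) = 0.4639

0.4639


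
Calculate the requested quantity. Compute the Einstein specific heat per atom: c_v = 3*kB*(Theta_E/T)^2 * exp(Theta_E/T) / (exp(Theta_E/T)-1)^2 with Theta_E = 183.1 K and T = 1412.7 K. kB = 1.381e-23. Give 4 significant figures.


Step 1: x = Theta_E/T = 183.1/1412.7 = 0.1296
Step 2: x^2 = 0.0168
Step 3: exp(x) = 1.138
Step 4: c_v = 3*1.381e-23*0.0168*1.138/(1.138-1)^2 = 4.137e-23

4.137e-23


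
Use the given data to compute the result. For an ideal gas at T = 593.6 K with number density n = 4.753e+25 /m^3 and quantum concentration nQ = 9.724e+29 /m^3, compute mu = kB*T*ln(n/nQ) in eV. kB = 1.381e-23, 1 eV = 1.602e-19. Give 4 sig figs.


Step 1: n/nQ = 4.753e+25/9.724e+29 = 4.888e-05
Step 2: ln(n/nQ) = -9.926
Step 3: mu = kB*T*ln(n/nQ) = 8.198e-21*-9.926 = -8.137e-20 J
Step 4: Convert to eV: -8.137e-20/1.602e-19 = -0.5079 eV

-0.5079


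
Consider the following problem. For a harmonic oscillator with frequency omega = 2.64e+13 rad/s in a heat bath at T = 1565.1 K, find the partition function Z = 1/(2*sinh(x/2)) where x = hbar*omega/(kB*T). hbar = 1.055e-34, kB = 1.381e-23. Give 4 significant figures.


Step 1: Compute x = hbar*omega/(kB*T) = 1.055e-34*2.64e+13/(1.381e-23*1565.1) = 0.1289
Step 2: x/2 = 0.06443
Step 3: sinh(x/2) = 0.06447
Step 4: Z = 1/(2*0.06447) = 7.755

7.755


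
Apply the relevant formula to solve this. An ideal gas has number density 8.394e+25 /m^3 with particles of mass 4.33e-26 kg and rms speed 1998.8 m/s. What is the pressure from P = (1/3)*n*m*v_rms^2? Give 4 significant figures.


Step 1: v_rms^2 = 1998.8^2 = 3.995e+06
Step 2: n*m = 8.394e+25*4.33e-26 = 3.635
Step 3: P = (1/3)*3.635*3.995e+06 = 4.84e+06 Pa

4.84e+06


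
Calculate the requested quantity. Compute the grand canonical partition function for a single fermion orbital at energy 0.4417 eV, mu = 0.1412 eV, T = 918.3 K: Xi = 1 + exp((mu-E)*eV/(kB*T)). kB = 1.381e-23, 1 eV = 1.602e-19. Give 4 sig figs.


Step 1: (mu - E) = 0.1412 - 0.4417 = -0.3005 eV
Step 2: x = (mu-E)*eV/(kB*T) = -0.3005*1.602e-19/(1.381e-23*918.3) = -3.796
Step 3: exp(x) = 0.02246
Step 4: Xi = 1 + 0.02246 = 1.022

1.022


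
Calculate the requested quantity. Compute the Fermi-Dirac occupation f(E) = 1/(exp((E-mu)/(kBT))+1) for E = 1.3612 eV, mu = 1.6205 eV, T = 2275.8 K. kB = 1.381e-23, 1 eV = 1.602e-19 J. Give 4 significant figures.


Step 1: (E - mu) = 1.3612 - 1.6205 = -0.2593 eV
Step 2: Convert: (E-mu)*eV = -4.154e-20 J
Step 3: x = (E-mu)*eV/(kB*T) = -1.322
Step 4: f = 1/(exp(-1.322)+1) = 0.7895

0.7895


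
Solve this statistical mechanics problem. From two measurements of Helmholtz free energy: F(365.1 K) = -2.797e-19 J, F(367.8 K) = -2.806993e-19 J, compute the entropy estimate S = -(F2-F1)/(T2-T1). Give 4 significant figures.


Step 1: dF = F2 - F1 = -2.806993e-19 - (-2.797e-19) = -9.993e-22 J
Step 2: dT = T2 - T1 = 367.8 - 365.1 = 2.7 K
Step 3: S = -dF/dT = -(-9.993e-22)/2.7 = 3.701e-22 J/K

3.701e-22


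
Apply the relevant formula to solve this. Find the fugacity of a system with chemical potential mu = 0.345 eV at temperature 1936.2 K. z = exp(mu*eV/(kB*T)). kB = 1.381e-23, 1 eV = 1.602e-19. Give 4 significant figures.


Step 1: Convert mu to Joules: 0.345*1.602e-19 = 5.527e-20 J
Step 2: kB*T = 1.381e-23*1936.2 = 2.674e-20 J
Step 3: mu/(kB*T) = 2.067
Step 4: z = exp(2.067) = 7.901

7.901


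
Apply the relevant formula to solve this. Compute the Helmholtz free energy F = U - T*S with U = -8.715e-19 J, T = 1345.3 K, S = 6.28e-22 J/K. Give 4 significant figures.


Step 1: T*S = 1345.3 * 6.28e-22 = 8.448e-19 J
Step 2: F = U - T*S = -8.715e-19 - 8.448e-19
Step 3: F = -1.716e-18 J

-1.716e-18


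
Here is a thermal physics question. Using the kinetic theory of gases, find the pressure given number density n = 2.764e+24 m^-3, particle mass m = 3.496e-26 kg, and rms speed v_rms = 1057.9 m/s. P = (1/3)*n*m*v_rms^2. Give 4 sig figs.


Step 1: v_rms^2 = 1057.9^2 = 1.119e+06
Step 2: n*m = 2.764e+24*3.496e-26 = 0.09663
Step 3: P = (1/3)*0.09663*1.119e+06 = 3.605e+04 Pa

3.605e+04


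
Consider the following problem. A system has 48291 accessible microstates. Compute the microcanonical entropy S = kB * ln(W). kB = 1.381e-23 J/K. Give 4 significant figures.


Step 1: ln(W) = ln(48291) = 10.79
Step 2: S = kB * ln(W) = 1.381e-23 * 10.79
Step 3: S = 1.489e-22 J/K

1.489e-22


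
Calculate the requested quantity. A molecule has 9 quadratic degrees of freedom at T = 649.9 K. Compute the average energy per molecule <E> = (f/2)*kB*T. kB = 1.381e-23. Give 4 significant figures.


Step 1: f/2 = 9/2 = 4.5
Step 2: kB*T = 1.381e-23 * 649.9 = 8.975e-21
Step 3: <E> = 4.5 * 8.975e-21 = 4.039e-20 J

4.039e-20


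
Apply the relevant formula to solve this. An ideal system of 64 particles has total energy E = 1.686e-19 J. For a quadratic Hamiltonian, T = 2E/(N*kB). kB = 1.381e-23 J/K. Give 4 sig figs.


Step 1: Numerator = 2*E = 2*1.686e-19 = 3.372e-19 J
Step 2: Denominator = N*kB = 64*1.381e-23 = 8.838e-22
Step 3: T = 3.372e-19 / 8.838e-22 = 381.5 K

381.5


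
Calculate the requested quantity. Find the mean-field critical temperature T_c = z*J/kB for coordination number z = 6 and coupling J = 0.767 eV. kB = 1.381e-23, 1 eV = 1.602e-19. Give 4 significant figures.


Step 1: z*J = 6*0.767 = 4.602 eV
Step 2: Convert to Joules: 4.602*1.602e-19 = 7.372e-19 J
Step 3: T_c = 7.372e-19 / 1.381e-23 = 5.338e+04 K

5.338e+04


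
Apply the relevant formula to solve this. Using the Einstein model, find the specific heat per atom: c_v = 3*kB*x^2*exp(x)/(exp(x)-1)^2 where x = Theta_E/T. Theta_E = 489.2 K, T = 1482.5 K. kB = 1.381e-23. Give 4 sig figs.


Step 1: x = Theta_E/T = 489.2/1482.5 = 0.33
Step 2: x^2 = 0.1089
Step 3: exp(x) = 1.391
Step 4: c_v = 3*1.381e-23*0.1089*1.391/(1.391-1)^2 = 4.106e-23

4.106e-23


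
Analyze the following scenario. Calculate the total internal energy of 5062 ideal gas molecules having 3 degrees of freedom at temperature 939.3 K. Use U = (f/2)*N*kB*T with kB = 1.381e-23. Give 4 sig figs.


Step 1: f/2 = 3/2 = 1.5
Step 2: N*kB*T = 5062*1.381e-23*939.3 = 6.566e-17
Step 3: U = 1.5 * 6.566e-17 = 9.849e-17 J

9.849e-17


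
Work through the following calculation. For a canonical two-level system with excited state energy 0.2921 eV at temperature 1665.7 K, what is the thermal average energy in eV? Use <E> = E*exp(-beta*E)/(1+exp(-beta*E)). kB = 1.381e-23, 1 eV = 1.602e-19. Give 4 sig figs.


Step 1: beta*E = 0.2921*1.602e-19/(1.381e-23*1665.7) = 2.034
Step 2: exp(-beta*E) = 0.1308
Step 3: <E> = 0.2921*0.1308/(1+0.1308) = 0.03378 eV

0.03378


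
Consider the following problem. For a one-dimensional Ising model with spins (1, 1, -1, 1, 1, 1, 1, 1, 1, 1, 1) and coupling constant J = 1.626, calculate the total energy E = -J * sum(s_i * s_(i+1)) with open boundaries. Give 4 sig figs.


Step 1: Nearest-neighbor products: 1, -1, -1, 1, 1, 1, 1, 1, 1, 1
Step 2: Sum of products = 6
Step 3: E = -1.626 * 6 = -9.756

-9.756


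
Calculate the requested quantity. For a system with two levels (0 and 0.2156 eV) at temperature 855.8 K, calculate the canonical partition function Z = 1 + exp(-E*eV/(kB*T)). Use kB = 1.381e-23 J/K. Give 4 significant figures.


Step 1: Compute beta*E = E*eV/(kB*T) = 0.2156*1.602e-19/(1.381e-23*855.8) = 2.922
Step 2: exp(-beta*E) = exp(-2.922) = 0.0538
Step 3: Z = 1 + 0.0538 = 1.054

1.054


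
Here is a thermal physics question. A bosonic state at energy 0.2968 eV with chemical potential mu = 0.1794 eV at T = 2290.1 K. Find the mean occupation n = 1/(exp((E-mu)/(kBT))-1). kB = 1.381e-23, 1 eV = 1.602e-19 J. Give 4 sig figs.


Step 1: (E - mu) = 0.1174 eV
Step 2: x = (E-mu)*eV/(kB*T) = 0.1174*1.602e-19/(1.381e-23*2290.1) = 0.5947
Step 3: exp(x) = 1.812
Step 4: n = 1/(exp(x)-1) = 1.231

1.231


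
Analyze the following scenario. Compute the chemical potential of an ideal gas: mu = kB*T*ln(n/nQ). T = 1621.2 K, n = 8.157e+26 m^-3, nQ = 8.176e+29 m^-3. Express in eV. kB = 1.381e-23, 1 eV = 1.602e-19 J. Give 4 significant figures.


Step 1: n/nQ = 8.157e+26/8.176e+29 = 0.0009977
Step 2: ln(n/nQ) = -6.91
Step 3: mu = kB*T*ln(n/nQ) = 2.239e-20*-6.91 = -1.547e-19 J
Step 4: Convert to eV: -1.547e-19/1.602e-19 = -0.9657 eV

-0.9657


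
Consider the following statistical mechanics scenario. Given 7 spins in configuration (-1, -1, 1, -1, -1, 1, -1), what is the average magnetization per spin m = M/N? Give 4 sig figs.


Step 1: Count up spins (+1): 2, down spins (-1): 5
Step 2: Total magnetization M = 2 - 5 = -3
Step 3: m = M/N = -3/7 = -0.4286

-0.4286


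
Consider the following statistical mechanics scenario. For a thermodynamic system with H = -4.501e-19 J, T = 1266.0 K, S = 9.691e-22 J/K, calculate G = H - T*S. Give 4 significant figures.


Step 1: T*S = 1266.0 * 9.691e-22 = 1.227e-18 J
Step 2: G = H - T*S = -4.501e-19 - 1.227e-18
Step 3: G = -1.677e-18 J

-1.677e-18


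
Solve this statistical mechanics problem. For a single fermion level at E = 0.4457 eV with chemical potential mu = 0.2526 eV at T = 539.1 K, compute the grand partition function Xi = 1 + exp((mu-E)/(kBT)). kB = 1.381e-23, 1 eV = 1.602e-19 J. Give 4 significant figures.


Step 1: (mu - E) = 0.2526 - 0.4457 = -0.1931 eV
Step 2: x = (mu-E)*eV/(kB*T) = -0.1931*1.602e-19/(1.381e-23*539.1) = -4.155
Step 3: exp(x) = 0.01568
Step 4: Xi = 1 + 0.01568 = 1.016

1.016


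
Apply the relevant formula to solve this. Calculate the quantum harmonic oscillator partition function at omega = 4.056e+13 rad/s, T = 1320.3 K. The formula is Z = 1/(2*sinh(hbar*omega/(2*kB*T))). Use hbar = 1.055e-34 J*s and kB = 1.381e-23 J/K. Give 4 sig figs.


Step 1: Compute x = hbar*omega/(kB*T) = 1.055e-34*4.056e+13/(1.381e-23*1320.3) = 0.2347
Step 2: x/2 = 0.1173
Step 3: sinh(x/2) = 0.1176
Step 4: Z = 1/(2*0.1176) = 4.251

4.251


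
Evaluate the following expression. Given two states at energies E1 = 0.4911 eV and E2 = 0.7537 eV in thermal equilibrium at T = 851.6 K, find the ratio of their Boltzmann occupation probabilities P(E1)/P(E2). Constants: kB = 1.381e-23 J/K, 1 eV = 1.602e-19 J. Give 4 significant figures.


Step 1: Compute energy difference dE = E1 - E2 = 0.4911 - 0.7537 = -0.2626 eV
Step 2: Convert to Joules: dE_J = -0.2626 * 1.602e-19 = -4.207e-20 J
Step 3: Compute exponent = -dE_J / (kB * T) = -(-4.207e-20) / (1.381e-23 * 851.6) = 3.577
Step 4: P(E1)/P(E2) = exp(3.577) = 35.77

35.77


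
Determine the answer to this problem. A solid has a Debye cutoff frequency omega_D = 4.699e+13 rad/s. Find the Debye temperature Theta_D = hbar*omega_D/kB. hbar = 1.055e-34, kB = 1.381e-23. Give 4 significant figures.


Step 1: hbar*omega_D = 1.055e-34 * 4.699e+13 = 4.957e-21 J
Step 2: Theta_D = 4.957e-21 / 1.381e-23
Step 3: Theta_D = 359 K

359


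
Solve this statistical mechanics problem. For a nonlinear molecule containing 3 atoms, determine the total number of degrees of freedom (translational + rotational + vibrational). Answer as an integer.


Step 1: Translational DOF = 3
Step 2: Rotational DOF (nonlinear) = 3
Step 3: Vibrational DOF = 3*3 - 6 = 3
Step 4: Total = 3 + 3 + 3 = 9

9


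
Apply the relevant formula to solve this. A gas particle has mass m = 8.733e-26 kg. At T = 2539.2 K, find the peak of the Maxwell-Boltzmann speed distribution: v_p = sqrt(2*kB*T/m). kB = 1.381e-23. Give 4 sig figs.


Step 1: Numerator = 2*kB*T = 2*1.381e-23*2539.2 = 7.013e-20
Step 2: Ratio = 7.013e-20 / 8.733e-26 = 8.031e+05
Step 3: v_p = sqrt(8.031e+05) = 896.1 m/s

896.1


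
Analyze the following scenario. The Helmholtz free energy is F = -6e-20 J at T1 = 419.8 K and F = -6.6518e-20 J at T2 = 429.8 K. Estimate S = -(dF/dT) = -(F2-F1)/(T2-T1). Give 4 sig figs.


Step 1: dF = F2 - F1 = -6.6518e-20 - (-6e-20) = -6.518e-21 J
Step 2: dT = T2 - T1 = 429.8 - 419.8 = 10 K
Step 3: S = -dF/dT = -(-6.518e-21)/10 = 6.518e-22 J/K

6.518e-22


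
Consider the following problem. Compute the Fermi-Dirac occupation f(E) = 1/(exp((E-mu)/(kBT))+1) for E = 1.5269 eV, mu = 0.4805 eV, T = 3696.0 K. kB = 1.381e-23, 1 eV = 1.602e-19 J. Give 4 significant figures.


Step 1: (E - mu) = 1.5269 - 0.4805 = 1.046 eV
Step 2: Convert: (E-mu)*eV = 1.676e-19 J
Step 3: x = (E-mu)*eV/(kB*T) = 3.284
Step 4: f = 1/(exp(3.284)+1) = 0.03612

0.03612


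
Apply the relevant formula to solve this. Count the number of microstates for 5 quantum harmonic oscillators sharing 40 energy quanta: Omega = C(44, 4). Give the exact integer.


Step 1: Use binomial coefficient C(44, 4)
Step 2: Numerator = 44! / 40!
Step 3: Denominator = 4!
Step 4: Omega = 135751

135751


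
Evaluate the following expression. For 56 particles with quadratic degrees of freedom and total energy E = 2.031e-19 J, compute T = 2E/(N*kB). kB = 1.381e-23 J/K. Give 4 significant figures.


Step 1: Numerator = 2*E = 2*2.031e-19 = 4.062e-19 J
Step 2: Denominator = N*kB = 56*1.381e-23 = 7.734e-22
Step 3: T = 4.062e-19 / 7.734e-22 = 525.2 K

525.2


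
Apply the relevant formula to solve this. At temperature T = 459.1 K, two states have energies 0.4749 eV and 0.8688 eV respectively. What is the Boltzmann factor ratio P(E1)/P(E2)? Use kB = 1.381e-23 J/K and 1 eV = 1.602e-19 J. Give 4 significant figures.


Step 1: Compute energy difference dE = E1 - E2 = 0.4749 - 0.8688 = -0.3939 eV
Step 2: Convert to Joules: dE_J = -0.3939 * 1.602e-19 = -6.31e-20 J
Step 3: Compute exponent = -dE_J / (kB * T) = -(-6.31e-20) / (1.381e-23 * 459.1) = 9.953
Step 4: P(E1)/P(E2) = exp(9.953) = 2.101e+04

2.101e+04


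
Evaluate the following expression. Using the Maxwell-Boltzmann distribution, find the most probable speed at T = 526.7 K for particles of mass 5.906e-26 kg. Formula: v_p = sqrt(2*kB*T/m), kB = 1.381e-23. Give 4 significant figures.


Step 1: Numerator = 2*kB*T = 2*1.381e-23*526.7 = 1.455e-20
Step 2: Ratio = 1.455e-20 / 5.906e-26 = 2.463e+05
Step 3: v_p = sqrt(2.463e+05) = 496.3 m/s

496.3


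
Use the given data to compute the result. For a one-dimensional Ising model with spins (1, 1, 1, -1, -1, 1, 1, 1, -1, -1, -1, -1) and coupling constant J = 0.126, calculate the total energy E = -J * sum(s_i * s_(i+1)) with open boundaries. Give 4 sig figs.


Step 1: Nearest-neighbor products: 1, 1, -1, 1, -1, 1, 1, -1, 1, 1, 1
Step 2: Sum of products = 5
Step 3: E = -0.126 * 5 = -0.63

-0.63


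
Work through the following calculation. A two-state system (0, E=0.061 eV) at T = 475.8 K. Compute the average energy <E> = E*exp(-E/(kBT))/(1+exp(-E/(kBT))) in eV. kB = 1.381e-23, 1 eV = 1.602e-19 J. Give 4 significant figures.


Step 1: beta*E = 0.061*1.602e-19/(1.381e-23*475.8) = 1.487
Step 2: exp(-beta*E) = 0.226
Step 3: <E> = 0.061*0.226/(1+0.226) = 0.01124 eV

0.01124


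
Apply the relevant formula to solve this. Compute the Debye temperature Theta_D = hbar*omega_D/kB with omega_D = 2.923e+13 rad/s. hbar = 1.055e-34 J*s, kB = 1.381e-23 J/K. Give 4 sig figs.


Step 1: hbar*omega_D = 1.055e-34 * 2.923e+13 = 3.084e-21 J
Step 2: Theta_D = 3.084e-21 / 1.381e-23
Step 3: Theta_D = 223.3 K

223.3


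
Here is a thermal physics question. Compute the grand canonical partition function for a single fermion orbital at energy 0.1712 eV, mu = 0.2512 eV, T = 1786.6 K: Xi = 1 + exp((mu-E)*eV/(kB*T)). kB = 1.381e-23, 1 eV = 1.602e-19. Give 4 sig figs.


Step 1: (mu - E) = 0.2512 - 0.1712 = 0.08 eV
Step 2: x = (mu-E)*eV/(kB*T) = 0.08*1.602e-19/(1.381e-23*1786.6) = 0.5194
Step 3: exp(x) = 1.681
Step 4: Xi = 1 + 1.681 = 2.681

2.681


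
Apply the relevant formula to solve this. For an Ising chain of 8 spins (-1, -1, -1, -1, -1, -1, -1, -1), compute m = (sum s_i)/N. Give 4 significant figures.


Step 1: Count up spins (+1): 0, down spins (-1): 8
Step 2: Total magnetization M = 0 - 8 = -8
Step 3: m = M/N = -8/8 = -1

-1


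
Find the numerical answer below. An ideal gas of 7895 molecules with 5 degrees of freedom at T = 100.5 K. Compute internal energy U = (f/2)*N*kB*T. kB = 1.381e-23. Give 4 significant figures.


Step 1: f/2 = 5/2 = 2.5
Step 2: N*kB*T = 7895*1.381e-23*100.5 = 1.096e-17
Step 3: U = 2.5 * 1.096e-17 = 2.739e-17 J

2.739e-17


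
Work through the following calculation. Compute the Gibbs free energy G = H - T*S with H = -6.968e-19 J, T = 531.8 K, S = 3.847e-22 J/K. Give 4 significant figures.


Step 1: T*S = 531.8 * 3.847e-22 = 2.046e-19 J
Step 2: G = H - T*S = -6.968e-19 - 2.046e-19
Step 3: G = -9.014e-19 J

-9.014e-19


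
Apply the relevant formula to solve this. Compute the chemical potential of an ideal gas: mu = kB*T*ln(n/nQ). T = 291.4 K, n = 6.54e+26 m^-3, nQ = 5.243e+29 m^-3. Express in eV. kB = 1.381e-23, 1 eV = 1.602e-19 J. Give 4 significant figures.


Step 1: n/nQ = 6.54e+26/5.243e+29 = 0.001247
Step 2: ln(n/nQ) = -6.687
Step 3: mu = kB*T*ln(n/nQ) = 4.024e-21*-6.687 = -2.691e-20 J
Step 4: Convert to eV: -2.691e-20/1.602e-19 = -0.168 eV

-0.168


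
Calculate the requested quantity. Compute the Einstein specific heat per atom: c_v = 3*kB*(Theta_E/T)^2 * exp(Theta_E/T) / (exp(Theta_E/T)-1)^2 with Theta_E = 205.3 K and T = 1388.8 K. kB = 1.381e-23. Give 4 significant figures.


Step 1: x = Theta_E/T = 205.3/1388.8 = 0.1478
Step 2: x^2 = 0.02185
Step 3: exp(x) = 1.159
Step 4: c_v = 3*1.381e-23*0.02185*1.159/(1.159-1)^2 = 4.135e-23

4.135e-23


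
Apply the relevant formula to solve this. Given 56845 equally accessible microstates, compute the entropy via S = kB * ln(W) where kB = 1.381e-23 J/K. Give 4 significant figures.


Step 1: ln(W) = ln(56845) = 10.95
Step 2: S = kB * ln(W) = 1.381e-23 * 10.95
Step 3: S = 1.512e-22 J/K

1.512e-22


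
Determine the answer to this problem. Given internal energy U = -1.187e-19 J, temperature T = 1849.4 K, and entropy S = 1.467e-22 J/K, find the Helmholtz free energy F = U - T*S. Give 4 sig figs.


Step 1: T*S = 1849.4 * 1.467e-22 = 2.713e-19 J
Step 2: F = U - T*S = -1.187e-19 - 2.713e-19
Step 3: F = -3.9e-19 J

-3.9e-19


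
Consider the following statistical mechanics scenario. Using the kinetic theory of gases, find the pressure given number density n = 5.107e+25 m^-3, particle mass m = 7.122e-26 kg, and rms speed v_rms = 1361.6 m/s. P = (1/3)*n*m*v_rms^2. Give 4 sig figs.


Step 1: v_rms^2 = 1361.6^2 = 1.854e+06
Step 2: n*m = 5.107e+25*7.122e-26 = 3.637
Step 3: P = (1/3)*3.637*1.854e+06 = 2.248e+06 Pa

2.248e+06


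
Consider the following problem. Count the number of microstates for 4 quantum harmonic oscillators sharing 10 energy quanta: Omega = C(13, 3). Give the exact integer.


Step 1: Use binomial coefficient C(13, 3)
Step 2: Numerator = 13! / 10!
Step 3: Denominator = 3!
Step 4: Omega = 286

286


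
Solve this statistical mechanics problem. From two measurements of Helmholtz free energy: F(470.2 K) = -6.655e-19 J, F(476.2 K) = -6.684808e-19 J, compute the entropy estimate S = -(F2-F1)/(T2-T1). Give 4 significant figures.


Step 1: dF = F2 - F1 = -6.684808e-19 - (-6.655e-19) = -2.9808e-21 J
Step 2: dT = T2 - T1 = 476.2 - 470.2 = 6 K
Step 3: S = -dF/dT = -(-2.9808e-21)/6 = 4.968e-22 J/K

4.968e-22


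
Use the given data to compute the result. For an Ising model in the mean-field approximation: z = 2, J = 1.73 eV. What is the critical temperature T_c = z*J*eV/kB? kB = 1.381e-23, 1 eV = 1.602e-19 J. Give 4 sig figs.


Step 1: z*J = 2*1.73 = 3.46 eV
Step 2: Convert to Joules: 3.46*1.602e-19 = 5.543e-19 J
Step 3: T_c = 5.543e-19 / 1.381e-23 = 4.014e+04 K

4.014e+04


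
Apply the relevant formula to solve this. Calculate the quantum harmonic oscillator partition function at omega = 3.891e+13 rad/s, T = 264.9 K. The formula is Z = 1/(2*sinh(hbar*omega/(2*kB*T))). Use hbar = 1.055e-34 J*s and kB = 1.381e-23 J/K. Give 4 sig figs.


Step 1: Compute x = hbar*omega/(kB*T) = 1.055e-34*3.891e+13/(1.381e-23*264.9) = 1.122
Step 2: x/2 = 0.5611
Step 3: sinh(x/2) = 0.591
Step 4: Z = 1/(2*0.591) = 0.8461

0.8461


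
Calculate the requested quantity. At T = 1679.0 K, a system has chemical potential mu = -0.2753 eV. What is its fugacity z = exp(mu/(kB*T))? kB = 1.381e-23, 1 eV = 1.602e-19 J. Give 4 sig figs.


Step 1: Convert mu to Joules: -0.2753*1.602e-19 = -4.41e-20 J
Step 2: kB*T = 1.381e-23*1679.0 = 2.319e-20 J
Step 3: mu/(kB*T) = -1.902
Step 4: z = exp(-1.902) = 0.1493

0.1493


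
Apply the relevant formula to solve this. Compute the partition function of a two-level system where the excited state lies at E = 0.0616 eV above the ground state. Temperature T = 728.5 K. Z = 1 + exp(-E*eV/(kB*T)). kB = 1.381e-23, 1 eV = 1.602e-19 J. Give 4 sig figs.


Step 1: Compute beta*E = E*eV/(kB*T) = 0.0616*1.602e-19/(1.381e-23*728.5) = 0.9809
Step 2: exp(-beta*E) = exp(-0.9809) = 0.375
Step 3: Z = 1 + 0.375 = 1.375

1.375


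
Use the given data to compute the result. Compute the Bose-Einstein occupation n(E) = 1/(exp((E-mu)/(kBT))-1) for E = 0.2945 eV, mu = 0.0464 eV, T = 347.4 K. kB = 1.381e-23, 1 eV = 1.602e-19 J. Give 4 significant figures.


Step 1: (E - mu) = 0.2481 eV
Step 2: x = (E-mu)*eV/(kB*T) = 0.2481*1.602e-19/(1.381e-23*347.4) = 8.284
Step 3: exp(x) = 3962
Step 4: n = 1/(exp(x)-1) = 0.0002525

0.0002525


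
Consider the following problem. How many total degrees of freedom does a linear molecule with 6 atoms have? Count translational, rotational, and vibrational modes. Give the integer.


Step 1: Translational DOF = 3
Step 2: Rotational DOF (linear) = 2
Step 3: Vibrational DOF = 3*6 - 5 = 13
Step 4: Total = 3 + 2 + 13 = 18

18


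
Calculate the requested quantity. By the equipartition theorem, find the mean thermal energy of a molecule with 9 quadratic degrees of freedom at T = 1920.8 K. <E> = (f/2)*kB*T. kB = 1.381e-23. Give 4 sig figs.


Step 1: f/2 = 9/2 = 4.5
Step 2: kB*T = 1.381e-23 * 1920.8 = 2.653e-20
Step 3: <E> = 4.5 * 2.653e-20 = 1.194e-19 J

1.194e-19


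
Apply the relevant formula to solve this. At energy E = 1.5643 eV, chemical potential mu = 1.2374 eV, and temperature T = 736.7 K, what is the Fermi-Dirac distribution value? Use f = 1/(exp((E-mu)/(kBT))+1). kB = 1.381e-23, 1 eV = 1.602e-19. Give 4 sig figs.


Step 1: (E - mu) = 1.5643 - 1.2374 = 0.3269 eV
Step 2: Convert: (E-mu)*eV = 5.237e-20 J
Step 3: x = (E-mu)*eV/(kB*T) = 5.147
Step 4: f = 1/(exp(5.147)+1) = 0.005781

0.005781


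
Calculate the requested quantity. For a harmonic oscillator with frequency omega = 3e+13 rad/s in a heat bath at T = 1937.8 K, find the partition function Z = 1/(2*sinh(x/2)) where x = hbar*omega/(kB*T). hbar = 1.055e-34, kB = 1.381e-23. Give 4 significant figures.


Step 1: Compute x = hbar*omega/(kB*T) = 1.055e-34*3e+13/(1.381e-23*1937.8) = 0.1183
Step 2: x/2 = 0.05913
Step 3: sinh(x/2) = 0.05917
Step 4: Z = 1/(2*0.05917) = 8.45

8.45


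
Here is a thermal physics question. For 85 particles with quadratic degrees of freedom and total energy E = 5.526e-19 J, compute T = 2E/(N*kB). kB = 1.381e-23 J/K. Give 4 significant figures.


Step 1: Numerator = 2*E = 2*5.526e-19 = 1.105e-18 J
Step 2: Denominator = N*kB = 85*1.381e-23 = 1.174e-21
Step 3: T = 1.105e-18 / 1.174e-21 = 941.5 K

941.5


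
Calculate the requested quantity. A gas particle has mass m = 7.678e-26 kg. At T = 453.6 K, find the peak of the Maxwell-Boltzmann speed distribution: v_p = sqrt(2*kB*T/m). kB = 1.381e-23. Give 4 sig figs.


Step 1: Numerator = 2*kB*T = 2*1.381e-23*453.6 = 1.253e-20
Step 2: Ratio = 1.253e-20 / 7.678e-26 = 1.632e+05
Step 3: v_p = sqrt(1.632e+05) = 403.9 m/s

403.9


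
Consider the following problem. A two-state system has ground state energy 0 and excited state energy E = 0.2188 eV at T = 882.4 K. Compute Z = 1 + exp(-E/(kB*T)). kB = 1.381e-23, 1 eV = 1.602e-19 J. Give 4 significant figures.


Step 1: Compute beta*E = E*eV/(kB*T) = 0.2188*1.602e-19/(1.381e-23*882.4) = 2.876
Step 2: exp(-beta*E) = exp(-2.876) = 0.05634
Step 3: Z = 1 + 0.05634 = 1.056

1.056


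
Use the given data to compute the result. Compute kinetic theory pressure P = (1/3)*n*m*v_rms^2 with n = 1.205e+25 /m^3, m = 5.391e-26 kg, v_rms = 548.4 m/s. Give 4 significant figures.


Step 1: v_rms^2 = 548.4^2 = 3.007e+05
Step 2: n*m = 1.205e+25*5.391e-26 = 0.6496
Step 3: P = (1/3)*0.6496*3.007e+05 = 6.512e+04 Pa

6.512e+04


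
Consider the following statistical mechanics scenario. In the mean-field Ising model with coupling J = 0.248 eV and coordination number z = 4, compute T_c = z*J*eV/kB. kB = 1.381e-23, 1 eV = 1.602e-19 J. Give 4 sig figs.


Step 1: z*J = 4*0.248 = 0.992 eV
Step 2: Convert to Joules: 0.992*1.602e-19 = 1.589e-19 J
Step 3: T_c = 1.589e-19 / 1.381e-23 = 1.151e+04 K

1.151e+04


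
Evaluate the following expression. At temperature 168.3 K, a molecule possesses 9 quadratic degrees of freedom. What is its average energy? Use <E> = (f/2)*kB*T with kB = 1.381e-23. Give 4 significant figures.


Step 1: f/2 = 9/2 = 4.5
Step 2: kB*T = 1.381e-23 * 168.3 = 2.324e-21
Step 3: <E> = 4.5 * 2.324e-21 = 1.046e-20 J

1.046e-20


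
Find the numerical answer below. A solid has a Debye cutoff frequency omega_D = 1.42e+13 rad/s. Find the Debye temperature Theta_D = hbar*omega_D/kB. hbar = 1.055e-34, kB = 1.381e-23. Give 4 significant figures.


Step 1: hbar*omega_D = 1.055e-34 * 1.42e+13 = 1.498e-21 J
Step 2: Theta_D = 1.498e-21 / 1.381e-23
Step 3: Theta_D = 108.5 K

108.5


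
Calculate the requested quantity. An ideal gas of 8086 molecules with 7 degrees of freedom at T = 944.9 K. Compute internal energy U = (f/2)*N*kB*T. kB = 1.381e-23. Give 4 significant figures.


Step 1: f/2 = 7/2 = 3.5
Step 2: N*kB*T = 8086*1.381e-23*944.9 = 1.055e-16
Step 3: U = 3.5 * 1.055e-16 = 3.693e-16 J

3.693e-16


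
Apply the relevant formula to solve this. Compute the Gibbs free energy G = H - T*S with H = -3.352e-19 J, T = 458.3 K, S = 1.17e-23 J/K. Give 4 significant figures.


Step 1: T*S = 458.3 * 1.17e-23 = 5.362e-21 J
Step 2: G = H - T*S = -3.352e-19 - 5.362e-21
Step 3: G = -3.406e-19 J

-3.406e-19


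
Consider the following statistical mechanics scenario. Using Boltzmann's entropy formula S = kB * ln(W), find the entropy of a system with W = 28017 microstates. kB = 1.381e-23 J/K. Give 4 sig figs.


Step 1: ln(W) = ln(28017) = 10.24
Step 2: S = kB * ln(W) = 1.381e-23 * 10.24
Step 3: S = 1.414e-22 J/K

1.414e-22


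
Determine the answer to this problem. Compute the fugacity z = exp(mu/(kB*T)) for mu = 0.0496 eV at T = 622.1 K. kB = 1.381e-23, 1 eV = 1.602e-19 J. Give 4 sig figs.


Step 1: Convert mu to Joules: 0.0496*1.602e-19 = 7.946e-21 J
Step 2: kB*T = 1.381e-23*622.1 = 8.591e-21 J
Step 3: mu/(kB*T) = 0.9249
Step 4: z = exp(0.9249) = 2.522

2.522


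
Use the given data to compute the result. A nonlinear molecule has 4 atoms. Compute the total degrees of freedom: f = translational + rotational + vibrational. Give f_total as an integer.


Step 1: Translational DOF = 3
Step 2: Rotational DOF (nonlinear) = 3
Step 3: Vibrational DOF = 3*4 - 6 = 6
Step 4: Total = 3 + 3 + 6 = 12

12


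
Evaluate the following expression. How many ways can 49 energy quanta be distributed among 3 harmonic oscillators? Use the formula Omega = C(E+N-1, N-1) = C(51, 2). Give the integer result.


Step 1: Use binomial coefficient C(51, 2)
Step 2: Numerator = 51! / 49!
Step 3: Denominator = 2!
Step 4: Omega = 1275

1275


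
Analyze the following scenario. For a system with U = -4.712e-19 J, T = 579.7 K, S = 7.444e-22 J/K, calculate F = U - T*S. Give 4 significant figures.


Step 1: T*S = 579.7 * 7.444e-22 = 4.315e-19 J
Step 2: F = U - T*S = -4.712e-19 - 4.315e-19
Step 3: F = -9.027e-19 J

-9.027e-19


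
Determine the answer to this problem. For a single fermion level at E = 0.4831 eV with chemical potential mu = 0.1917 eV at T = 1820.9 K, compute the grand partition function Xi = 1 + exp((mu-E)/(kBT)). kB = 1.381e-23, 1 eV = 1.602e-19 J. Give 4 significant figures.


Step 1: (mu - E) = 0.1917 - 0.4831 = -0.2914 eV
Step 2: x = (mu-E)*eV/(kB*T) = -0.2914*1.602e-19/(1.381e-23*1820.9) = -1.856
Step 3: exp(x) = 0.1562
Step 4: Xi = 1 + 0.1562 = 1.156

1.156
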